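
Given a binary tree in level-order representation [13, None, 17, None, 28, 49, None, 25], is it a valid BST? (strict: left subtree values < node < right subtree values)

Level-order array: [13, None, 17, None, 28, 49, None, 25]
Validate using subtree bounds (lo, hi): at each node, require lo < value < hi,
then recurse left with hi=value and right with lo=value.
Preorder trace (stopping at first violation):
  at node 13 with bounds (-inf, +inf): OK
  at node 17 with bounds (13, +inf): OK
  at node 28 with bounds (17, +inf): OK
  at node 49 with bounds (17, 28): VIOLATION
Node 49 violates its bound: not (17 < 49 < 28).
Result: Not a valid BST


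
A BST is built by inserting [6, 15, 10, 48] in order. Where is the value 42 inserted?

Starting tree (level order): [6, None, 15, 10, 48]
Insertion path: 6 -> 15 -> 48
Result: insert 42 as left child of 48
Final tree (level order): [6, None, 15, 10, 48, None, None, 42]


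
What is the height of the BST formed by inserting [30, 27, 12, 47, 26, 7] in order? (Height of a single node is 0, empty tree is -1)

Insertion order: [30, 27, 12, 47, 26, 7]
Tree (level-order array): [30, 27, 47, 12, None, None, None, 7, 26]
Compute height bottom-up (empty subtree = -1):
  height(7) = 1 + max(-1, -1) = 0
  height(26) = 1 + max(-1, -1) = 0
  height(12) = 1 + max(0, 0) = 1
  height(27) = 1 + max(1, -1) = 2
  height(47) = 1 + max(-1, -1) = 0
  height(30) = 1 + max(2, 0) = 3
Height = 3


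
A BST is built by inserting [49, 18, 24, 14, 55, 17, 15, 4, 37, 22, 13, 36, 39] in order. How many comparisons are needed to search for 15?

Search path for 15: 49 -> 18 -> 14 -> 17 -> 15
Found: True
Comparisons: 5


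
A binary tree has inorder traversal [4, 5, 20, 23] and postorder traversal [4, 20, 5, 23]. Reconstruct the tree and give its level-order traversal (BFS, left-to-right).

Inorder:   [4, 5, 20, 23]
Postorder: [4, 20, 5, 23]
Algorithm: postorder visits root last, so walk postorder right-to-left;
each value is the root of the current inorder slice — split it at that
value, recurse on the right subtree first, then the left.
Recursive splits:
  root=23; inorder splits into left=[4, 5, 20], right=[]
  root=5; inorder splits into left=[4], right=[20]
  root=20; inorder splits into left=[], right=[]
  root=4; inorder splits into left=[], right=[]
Reconstructed level-order: [23, 5, 4, 20]


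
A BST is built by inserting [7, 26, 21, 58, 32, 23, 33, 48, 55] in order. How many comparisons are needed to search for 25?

Search path for 25: 7 -> 26 -> 21 -> 23
Found: False
Comparisons: 4


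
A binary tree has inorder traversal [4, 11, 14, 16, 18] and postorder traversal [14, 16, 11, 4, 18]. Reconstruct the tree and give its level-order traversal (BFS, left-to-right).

Inorder:   [4, 11, 14, 16, 18]
Postorder: [14, 16, 11, 4, 18]
Algorithm: postorder visits root last, so walk postorder right-to-left;
each value is the root of the current inorder slice — split it at that
value, recurse on the right subtree first, then the left.
Recursive splits:
  root=18; inorder splits into left=[4, 11, 14, 16], right=[]
  root=4; inorder splits into left=[], right=[11, 14, 16]
  root=11; inorder splits into left=[], right=[14, 16]
  root=16; inorder splits into left=[14], right=[]
  root=14; inorder splits into left=[], right=[]
Reconstructed level-order: [18, 4, 11, 16, 14]


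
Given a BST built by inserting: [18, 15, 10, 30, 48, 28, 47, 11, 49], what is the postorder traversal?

Tree insertion order: [18, 15, 10, 30, 48, 28, 47, 11, 49]
Tree (level-order array): [18, 15, 30, 10, None, 28, 48, None, 11, None, None, 47, 49]
Postorder traversal: [11, 10, 15, 28, 47, 49, 48, 30, 18]


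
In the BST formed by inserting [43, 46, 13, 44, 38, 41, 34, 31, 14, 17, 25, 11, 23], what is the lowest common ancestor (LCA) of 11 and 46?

Tree insertion order: [43, 46, 13, 44, 38, 41, 34, 31, 14, 17, 25, 11, 23]
Tree (level-order array): [43, 13, 46, 11, 38, 44, None, None, None, 34, 41, None, None, 31, None, None, None, 14, None, None, 17, None, 25, 23]
In a BST, the LCA of p=11, q=46 is the first node v on the
root-to-leaf path with p <= v <= q (go left if both < v, right if both > v).
Walk from root:
  at 43: 11 <= 43 <= 46, this is the LCA
LCA = 43


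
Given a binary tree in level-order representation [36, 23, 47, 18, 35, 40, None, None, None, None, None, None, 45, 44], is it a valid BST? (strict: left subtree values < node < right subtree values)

Level-order array: [36, 23, 47, 18, 35, 40, None, None, None, None, None, None, 45, 44]
Validate using subtree bounds (lo, hi): at each node, require lo < value < hi,
then recurse left with hi=value and right with lo=value.
Preorder trace (stopping at first violation):
  at node 36 with bounds (-inf, +inf): OK
  at node 23 with bounds (-inf, 36): OK
  at node 18 with bounds (-inf, 23): OK
  at node 35 with bounds (23, 36): OK
  at node 47 with bounds (36, +inf): OK
  at node 40 with bounds (36, 47): OK
  at node 45 with bounds (40, 47): OK
  at node 44 with bounds (40, 45): OK
No violation found at any node.
Result: Valid BST


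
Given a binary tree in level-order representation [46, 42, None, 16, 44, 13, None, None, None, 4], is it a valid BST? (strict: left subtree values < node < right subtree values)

Level-order array: [46, 42, None, 16, 44, 13, None, None, None, 4]
Validate using subtree bounds (lo, hi): at each node, require lo < value < hi,
then recurse left with hi=value and right with lo=value.
Preorder trace (stopping at first violation):
  at node 46 with bounds (-inf, +inf): OK
  at node 42 with bounds (-inf, 46): OK
  at node 16 with bounds (-inf, 42): OK
  at node 13 with bounds (-inf, 16): OK
  at node 4 with bounds (-inf, 13): OK
  at node 44 with bounds (42, 46): OK
No violation found at any node.
Result: Valid BST


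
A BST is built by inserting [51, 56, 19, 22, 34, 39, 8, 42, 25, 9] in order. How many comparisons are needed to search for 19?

Search path for 19: 51 -> 19
Found: True
Comparisons: 2


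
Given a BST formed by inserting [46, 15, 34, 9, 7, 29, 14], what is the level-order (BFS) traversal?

Tree insertion order: [46, 15, 34, 9, 7, 29, 14]
Tree (level-order array): [46, 15, None, 9, 34, 7, 14, 29]
BFS from the root, enqueuing left then right child of each popped node:
  queue [46] -> pop 46, enqueue [15], visited so far: [46]
  queue [15] -> pop 15, enqueue [9, 34], visited so far: [46, 15]
  queue [9, 34] -> pop 9, enqueue [7, 14], visited so far: [46, 15, 9]
  queue [34, 7, 14] -> pop 34, enqueue [29], visited so far: [46, 15, 9, 34]
  queue [7, 14, 29] -> pop 7, enqueue [none], visited so far: [46, 15, 9, 34, 7]
  queue [14, 29] -> pop 14, enqueue [none], visited so far: [46, 15, 9, 34, 7, 14]
  queue [29] -> pop 29, enqueue [none], visited so far: [46, 15, 9, 34, 7, 14, 29]
Result: [46, 15, 9, 34, 7, 14, 29]


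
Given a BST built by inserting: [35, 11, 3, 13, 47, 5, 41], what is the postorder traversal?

Tree insertion order: [35, 11, 3, 13, 47, 5, 41]
Tree (level-order array): [35, 11, 47, 3, 13, 41, None, None, 5]
Postorder traversal: [5, 3, 13, 11, 41, 47, 35]


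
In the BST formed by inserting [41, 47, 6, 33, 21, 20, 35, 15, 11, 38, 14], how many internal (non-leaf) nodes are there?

Tree built from: [41, 47, 6, 33, 21, 20, 35, 15, 11, 38, 14]
Tree (level-order array): [41, 6, 47, None, 33, None, None, 21, 35, 20, None, None, 38, 15, None, None, None, 11, None, None, 14]
Rule: An internal node has at least one child.
Per-node child counts:
  node 41: 2 child(ren)
  node 6: 1 child(ren)
  node 33: 2 child(ren)
  node 21: 1 child(ren)
  node 20: 1 child(ren)
  node 15: 1 child(ren)
  node 11: 1 child(ren)
  node 14: 0 child(ren)
  node 35: 1 child(ren)
  node 38: 0 child(ren)
  node 47: 0 child(ren)
Matching nodes: [41, 6, 33, 21, 20, 15, 11, 35]
Count of internal (non-leaf) nodes: 8


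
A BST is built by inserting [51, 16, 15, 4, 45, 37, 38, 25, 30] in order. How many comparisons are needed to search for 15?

Search path for 15: 51 -> 16 -> 15
Found: True
Comparisons: 3


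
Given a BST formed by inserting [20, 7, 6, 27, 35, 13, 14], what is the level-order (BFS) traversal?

Tree insertion order: [20, 7, 6, 27, 35, 13, 14]
Tree (level-order array): [20, 7, 27, 6, 13, None, 35, None, None, None, 14]
BFS from the root, enqueuing left then right child of each popped node:
  queue [20] -> pop 20, enqueue [7, 27], visited so far: [20]
  queue [7, 27] -> pop 7, enqueue [6, 13], visited so far: [20, 7]
  queue [27, 6, 13] -> pop 27, enqueue [35], visited so far: [20, 7, 27]
  queue [6, 13, 35] -> pop 6, enqueue [none], visited so far: [20, 7, 27, 6]
  queue [13, 35] -> pop 13, enqueue [14], visited so far: [20, 7, 27, 6, 13]
  queue [35, 14] -> pop 35, enqueue [none], visited so far: [20, 7, 27, 6, 13, 35]
  queue [14] -> pop 14, enqueue [none], visited so far: [20, 7, 27, 6, 13, 35, 14]
Result: [20, 7, 27, 6, 13, 35, 14]


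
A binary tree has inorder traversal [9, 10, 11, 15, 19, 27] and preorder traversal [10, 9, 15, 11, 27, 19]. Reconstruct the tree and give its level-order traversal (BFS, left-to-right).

Inorder:  [9, 10, 11, 15, 19, 27]
Preorder: [10, 9, 15, 11, 27, 19]
Algorithm: preorder visits root first, so consume preorder in order;
for each root, split the current inorder slice at that value into
left-subtree inorder and right-subtree inorder, then recurse.
Recursive splits:
  root=10; inorder splits into left=[9], right=[11, 15, 19, 27]
  root=9; inorder splits into left=[], right=[]
  root=15; inorder splits into left=[11], right=[19, 27]
  root=11; inorder splits into left=[], right=[]
  root=27; inorder splits into left=[19], right=[]
  root=19; inorder splits into left=[], right=[]
Reconstructed level-order: [10, 9, 15, 11, 27, 19]


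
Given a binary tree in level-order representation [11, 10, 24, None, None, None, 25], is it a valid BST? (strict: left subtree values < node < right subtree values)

Level-order array: [11, 10, 24, None, None, None, 25]
Validate using subtree bounds (lo, hi): at each node, require lo < value < hi,
then recurse left with hi=value and right with lo=value.
Preorder trace (stopping at first violation):
  at node 11 with bounds (-inf, +inf): OK
  at node 10 with bounds (-inf, 11): OK
  at node 24 with bounds (11, +inf): OK
  at node 25 with bounds (24, +inf): OK
No violation found at any node.
Result: Valid BST


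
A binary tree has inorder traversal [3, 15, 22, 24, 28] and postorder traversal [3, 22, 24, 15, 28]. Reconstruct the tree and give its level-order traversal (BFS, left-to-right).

Inorder:   [3, 15, 22, 24, 28]
Postorder: [3, 22, 24, 15, 28]
Algorithm: postorder visits root last, so walk postorder right-to-left;
each value is the root of the current inorder slice — split it at that
value, recurse on the right subtree first, then the left.
Recursive splits:
  root=28; inorder splits into left=[3, 15, 22, 24], right=[]
  root=15; inorder splits into left=[3], right=[22, 24]
  root=24; inorder splits into left=[22], right=[]
  root=22; inorder splits into left=[], right=[]
  root=3; inorder splits into left=[], right=[]
Reconstructed level-order: [28, 15, 3, 24, 22]


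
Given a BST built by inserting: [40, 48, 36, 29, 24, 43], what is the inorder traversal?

Tree insertion order: [40, 48, 36, 29, 24, 43]
Tree (level-order array): [40, 36, 48, 29, None, 43, None, 24]
Inorder traversal: [24, 29, 36, 40, 43, 48]


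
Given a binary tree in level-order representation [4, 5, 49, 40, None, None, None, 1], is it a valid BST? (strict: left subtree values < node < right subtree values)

Level-order array: [4, 5, 49, 40, None, None, None, 1]
Validate using subtree bounds (lo, hi): at each node, require lo < value < hi,
then recurse left with hi=value and right with lo=value.
Preorder trace (stopping at first violation):
  at node 4 with bounds (-inf, +inf): OK
  at node 5 with bounds (-inf, 4): VIOLATION
Node 5 violates its bound: not (-inf < 5 < 4).
Result: Not a valid BST


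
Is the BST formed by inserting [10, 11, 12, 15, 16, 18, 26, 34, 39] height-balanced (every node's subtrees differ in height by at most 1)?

Tree (level-order array): [10, None, 11, None, 12, None, 15, None, 16, None, 18, None, 26, None, 34, None, 39]
Definition: a tree is height-balanced if, at every node, |h(left) - h(right)| <= 1 (empty subtree has height -1).
Bottom-up per-node check:
  node 39: h_left=-1, h_right=-1, diff=0 [OK], height=0
  node 34: h_left=-1, h_right=0, diff=1 [OK], height=1
  node 26: h_left=-1, h_right=1, diff=2 [FAIL (|-1-1|=2 > 1)], height=2
  node 18: h_left=-1, h_right=2, diff=3 [FAIL (|-1-2|=3 > 1)], height=3
  node 16: h_left=-1, h_right=3, diff=4 [FAIL (|-1-3|=4 > 1)], height=4
  node 15: h_left=-1, h_right=4, diff=5 [FAIL (|-1-4|=5 > 1)], height=5
  node 12: h_left=-1, h_right=5, diff=6 [FAIL (|-1-5|=6 > 1)], height=6
  node 11: h_left=-1, h_right=6, diff=7 [FAIL (|-1-6|=7 > 1)], height=7
  node 10: h_left=-1, h_right=7, diff=8 [FAIL (|-1-7|=8 > 1)], height=8
Node 26 violates the condition: |-1 - 1| = 2 > 1.
Result: Not balanced


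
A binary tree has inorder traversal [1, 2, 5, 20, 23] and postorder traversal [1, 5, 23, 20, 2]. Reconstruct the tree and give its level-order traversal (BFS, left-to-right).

Inorder:   [1, 2, 5, 20, 23]
Postorder: [1, 5, 23, 20, 2]
Algorithm: postorder visits root last, so walk postorder right-to-left;
each value is the root of the current inorder slice — split it at that
value, recurse on the right subtree first, then the left.
Recursive splits:
  root=2; inorder splits into left=[1], right=[5, 20, 23]
  root=20; inorder splits into left=[5], right=[23]
  root=23; inorder splits into left=[], right=[]
  root=5; inorder splits into left=[], right=[]
  root=1; inorder splits into left=[], right=[]
Reconstructed level-order: [2, 1, 20, 5, 23]


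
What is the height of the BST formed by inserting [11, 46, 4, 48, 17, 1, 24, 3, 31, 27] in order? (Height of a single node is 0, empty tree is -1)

Insertion order: [11, 46, 4, 48, 17, 1, 24, 3, 31, 27]
Tree (level-order array): [11, 4, 46, 1, None, 17, 48, None, 3, None, 24, None, None, None, None, None, 31, 27]
Compute height bottom-up (empty subtree = -1):
  height(3) = 1 + max(-1, -1) = 0
  height(1) = 1 + max(-1, 0) = 1
  height(4) = 1 + max(1, -1) = 2
  height(27) = 1 + max(-1, -1) = 0
  height(31) = 1 + max(0, -1) = 1
  height(24) = 1 + max(-1, 1) = 2
  height(17) = 1 + max(-1, 2) = 3
  height(48) = 1 + max(-1, -1) = 0
  height(46) = 1 + max(3, 0) = 4
  height(11) = 1 + max(2, 4) = 5
Height = 5


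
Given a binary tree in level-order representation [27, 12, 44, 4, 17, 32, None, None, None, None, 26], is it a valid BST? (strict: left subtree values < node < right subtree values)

Level-order array: [27, 12, 44, 4, 17, 32, None, None, None, None, 26]
Validate using subtree bounds (lo, hi): at each node, require lo < value < hi,
then recurse left with hi=value and right with lo=value.
Preorder trace (stopping at first violation):
  at node 27 with bounds (-inf, +inf): OK
  at node 12 with bounds (-inf, 27): OK
  at node 4 with bounds (-inf, 12): OK
  at node 17 with bounds (12, 27): OK
  at node 26 with bounds (17, 27): OK
  at node 44 with bounds (27, +inf): OK
  at node 32 with bounds (27, 44): OK
No violation found at any node.
Result: Valid BST


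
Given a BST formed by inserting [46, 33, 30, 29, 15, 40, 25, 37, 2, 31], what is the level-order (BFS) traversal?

Tree insertion order: [46, 33, 30, 29, 15, 40, 25, 37, 2, 31]
Tree (level-order array): [46, 33, None, 30, 40, 29, 31, 37, None, 15, None, None, None, None, None, 2, 25]
BFS from the root, enqueuing left then right child of each popped node:
  queue [46] -> pop 46, enqueue [33], visited so far: [46]
  queue [33] -> pop 33, enqueue [30, 40], visited so far: [46, 33]
  queue [30, 40] -> pop 30, enqueue [29, 31], visited so far: [46, 33, 30]
  queue [40, 29, 31] -> pop 40, enqueue [37], visited so far: [46, 33, 30, 40]
  queue [29, 31, 37] -> pop 29, enqueue [15], visited so far: [46, 33, 30, 40, 29]
  queue [31, 37, 15] -> pop 31, enqueue [none], visited so far: [46, 33, 30, 40, 29, 31]
  queue [37, 15] -> pop 37, enqueue [none], visited so far: [46, 33, 30, 40, 29, 31, 37]
  queue [15] -> pop 15, enqueue [2, 25], visited so far: [46, 33, 30, 40, 29, 31, 37, 15]
  queue [2, 25] -> pop 2, enqueue [none], visited so far: [46, 33, 30, 40, 29, 31, 37, 15, 2]
  queue [25] -> pop 25, enqueue [none], visited so far: [46, 33, 30, 40, 29, 31, 37, 15, 2, 25]
Result: [46, 33, 30, 40, 29, 31, 37, 15, 2, 25]


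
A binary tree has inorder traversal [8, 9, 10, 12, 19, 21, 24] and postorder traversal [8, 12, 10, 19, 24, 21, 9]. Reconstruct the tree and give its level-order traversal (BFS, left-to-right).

Inorder:   [8, 9, 10, 12, 19, 21, 24]
Postorder: [8, 12, 10, 19, 24, 21, 9]
Algorithm: postorder visits root last, so walk postorder right-to-left;
each value is the root of the current inorder slice — split it at that
value, recurse on the right subtree first, then the left.
Recursive splits:
  root=9; inorder splits into left=[8], right=[10, 12, 19, 21, 24]
  root=21; inorder splits into left=[10, 12, 19], right=[24]
  root=24; inorder splits into left=[], right=[]
  root=19; inorder splits into left=[10, 12], right=[]
  root=10; inorder splits into left=[], right=[12]
  root=12; inorder splits into left=[], right=[]
  root=8; inorder splits into left=[], right=[]
Reconstructed level-order: [9, 8, 21, 19, 24, 10, 12]


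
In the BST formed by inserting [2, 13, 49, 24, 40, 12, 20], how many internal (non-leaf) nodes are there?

Tree built from: [2, 13, 49, 24, 40, 12, 20]
Tree (level-order array): [2, None, 13, 12, 49, None, None, 24, None, 20, 40]
Rule: An internal node has at least one child.
Per-node child counts:
  node 2: 1 child(ren)
  node 13: 2 child(ren)
  node 12: 0 child(ren)
  node 49: 1 child(ren)
  node 24: 2 child(ren)
  node 20: 0 child(ren)
  node 40: 0 child(ren)
Matching nodes: [2, 13, 49, 24]
Count of internal (non-leaf) nodes: 4


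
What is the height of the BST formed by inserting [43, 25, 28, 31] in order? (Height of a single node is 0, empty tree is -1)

Insertion order: [43, 25, 28, 31]
Tree (level-order array): [43, 25, None, None, 28, None, 31]
Compute height bottom-up (empty subtree = -1):
  height(31) = 1 + max(-1, -1) = 0
  height(28) = 1 + max(-1, 0) = 1
  height(25) = 1 + max(-1, 1) = 2
  height(43) = 1 + max(2, -1) = 3
Height = 3


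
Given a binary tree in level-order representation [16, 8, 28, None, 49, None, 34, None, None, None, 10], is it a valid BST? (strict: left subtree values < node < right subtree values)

Level-order array: [16, 8, 28, None, 49, None, 34, None, None, None, 10]
Validate using subtree bounds (lo, hi): at each node, require lo < value < hi,
then recurse left with hi=value and right with lo=value.
Preorder trace (stopping at first violation):
  at node 16 with bounds (-inf, +inf): OK
  at node 8 with bounds (-inf, 16): OK
  at node 49 with bounds (8, 16): VIOLATION
Node 49 violates its bound: not (8 < 49 < 16).
Result: Not a valid BST


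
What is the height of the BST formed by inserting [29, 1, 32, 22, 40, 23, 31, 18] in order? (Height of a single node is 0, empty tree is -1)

Insertion order: [29, 1, 32, 22, 40, 23, 31, 18]
Tree (level-order array): [29, 1, 32, None, 22, 31, 40, 18, 23]
Compute height bottom-up (empty subtree = -1):
  height(18) = 1 + max(-1, -1) = 0
  height(23) = 1 + max(-1, -1) = 0
  height(22) = 1 + max(0, 0) = 1
  height(1) = 1 + max(-1, 1) = 2
  height(31) = 1 + max(-1, -1) = 0
  height(40) = 1 + max(-1, -1) = 0
  height(32) = 1 + max(0, 0) = 1
  height(29) = 1 + max(2, 1) = 3
Height = 3


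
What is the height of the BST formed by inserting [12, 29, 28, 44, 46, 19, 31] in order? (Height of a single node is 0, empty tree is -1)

Insertion order: [12, 29, 28, 44, 46, 19, 31]
Tree (level-order array): [12, None, 29, 28, 44, 19, None, 31, 46]
Compute height bottom-up (empty subtree = -1):
  height(19) = 1 + max(-1, -1) = 0
  height(28) = 1 + max(0, -1) = 1
  height(31) = 1 + max(-1, -1) = 0
  height(46) = 1 + max(-1, -1) = 0
  height(44) = 1 + max(0, 0) = 1
  height(29) = 1 + max(1, 1) = 2
  height(12) = 1 + max(-1, 2) = 3
Height = 3


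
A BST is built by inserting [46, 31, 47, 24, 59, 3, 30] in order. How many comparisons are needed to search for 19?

Search path for 19: 46 -> 31 -> 24 -> 3
Found: False
Comparisons: 4


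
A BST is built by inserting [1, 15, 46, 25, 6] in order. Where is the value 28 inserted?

Starting tree (level order): [1, None, 15, 6, 46, None, None, 25]
Insertion path: 1 -> 15 -> 46 -> 25
Result: insert 28 as right child of 25
Final tree (level order): [1, None, 15, 6, 46, None, None, 25, None, None, 28]


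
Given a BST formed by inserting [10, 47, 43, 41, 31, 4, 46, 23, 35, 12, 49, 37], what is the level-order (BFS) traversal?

Tree insertion order: [10, 47, 43, 41, 31, 4, 46, 23, 35, 12, 49, 37]
Tree (level-order array): [10, 4, 47, None, None, 43, 49, 41, 46, None, None, 31, None, None, None, 23, 35, 12, None, None, 37]
BFS from the root, enqueuing left then right child of each popped node:
  queue [10] -> pop 10, enqueue [4, 47], visited so far: [10]
  queue [4, 47] -> pop 4, enqueue [none], visited so far: [10, 4]
  queue [47] -> pop 47, enqueue [43, 49], visited so far: [10, 4, 47]
  queue [43, 49] -> pop 43, enqueue [41, 46], visited so far: [10, 4, 47, 43]
  queue [49, 41, 46] -> pop 49, enqueue [none], visited so far: [10, 4, 47, 43, 49]
  queue [41, 46] -> pop 41, enqueue [31], visited so far: [10, 4, 47, 43, 49, 41]
  queue [46, 31] -> pop 46, enqueue [none], visited so far: [10, 4, 47, 43, 49, 41, 46]
  queue [31] -> pop 31, enqueue [23, 35], visited so far: [10, 4, 47, 43, 49, 41, 46, 31]
  queue [23, 35] -> pop 23, enqueue [12], visited so far: [10, 4, 47, 43, 49, 41, 46, 31, 23]
  queue [35, 12] -> pop 35, enqueue [37], visited so far: [10, 4, 47, 43, 49, 41, 46, 31, 23, 35]
  queue [12, 37] -> pop 12, enqueue [none], visited so far: [10, 4, 47, 43, 49, 41, 46, 31, 23, 35, 12]
  queue [37] -> pop 37, enqueue [none], visited so far: [10, 4, 47, 43, 49, 41, 46, 31, 23, 35, 12, 37]
Result: [10, 4, 47, 43, 49, 41, 46, 31, 23, 35, 12, 37]


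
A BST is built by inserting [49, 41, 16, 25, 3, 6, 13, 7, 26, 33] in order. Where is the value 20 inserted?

Starting tree (level order): [49, 41, None, 16, None, 3, 25, None, 6, None, 26, None, 13, None, 33, 7]
Insertion path: 49 -> 41 -> 16 -> 25
Result: insert 20 as left child of 25
Final tree (level order): [49, 41, None, 16, None, 3, 25, None, 6, 20, 26, None, 13, None, None, None, 33, 7]


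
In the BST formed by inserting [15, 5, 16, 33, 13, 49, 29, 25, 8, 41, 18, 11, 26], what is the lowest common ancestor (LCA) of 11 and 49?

Tree insertion order: [15, 5, 16, 33, 13, 49, 29, 25, 8, 41, 18, 11, 26]
Tree (level-order array): [15, 5, 16, None, 13, None, 33, 8, None, 29, 49, None, 11, 25, None, 41, None, None, None, 18, 26]
In a BST, the LCA of p=11, q=49 is the first node v on the
root-to-leaf path with p <= v <= q (go left if both < v, right if both > v).
Walk from root:
  at 15: 11 <= 15 <= 49, this is the LCA
LCA = 15


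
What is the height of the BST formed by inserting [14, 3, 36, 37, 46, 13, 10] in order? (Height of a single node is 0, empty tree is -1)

Insertion order: [14, 3, 36, 37, 46, 13, 10]
Tree (level-order array): [14, 3, 36, None, 13, None, 37, 10, None, None, 46]
Compute height bottom-up (empty subtree = -1):
  height(10) = 1 + max(-1, -1) = 0
  height(13) = 1 + max(0, -1) = 1
  height(3) = 1 + max(-1, 1) = 2
  height(46) = 1 + max(-1, -1) = 0
  height(37) = 1 + max(-1, 0) = 1
  height(36) = 1 + max(-1, 1) = 2
  height(14) = 1 + max(2, 2) = 3
Height = 3


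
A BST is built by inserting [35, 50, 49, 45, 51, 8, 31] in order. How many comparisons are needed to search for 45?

Search path for 45: 35 -> 50 -> 49 -> 45
Found: True
Comparisons: 4


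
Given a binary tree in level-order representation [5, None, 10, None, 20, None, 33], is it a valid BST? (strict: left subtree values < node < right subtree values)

Level-order array: [5, None, 10, None, 20, None, 33]
Validate using subtree bounds (lo, hi): at each node, require lo < value < hi,
then recurse left with hi=value and right with lo=value.
Preorder trace (stopping at first violation):
  at node 5 with bounds (-inf, +inf): OK
  at node 10 with bounds (5, +inf): OK
  at node 20 with bounds (10, +inf): OK
  at node 33 with bounds (20, +inf): OK
No violation found at any node.
Result: Valid BST


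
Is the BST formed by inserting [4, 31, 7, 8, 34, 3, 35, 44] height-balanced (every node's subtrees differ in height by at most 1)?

Tree (level-order array): [4, 3, 31, None, None, 7, 34, None, 8, None, 35, None, None, None, 44]
Definition: a tree is height-balanced if, at every node, |h(left) - h(right)| <= 1 (empty subtree has height -1).
Bottom-up per-node check:
  node 3: h_left=-1, h_right=-1, diff=0 [OK], height=0
  node 8: h_left=-1, h_right=-1, diff=0 [OK], height=0
  node 7: h_left=-1, h_right=0, diff=1 [OK], height=1
  node 44: h_left=-1, h_right=-1, diff=0 [OK], height=0
  node 35: h_left=-1, h_right=0, diff=1 [OK], height=1
  node 34: h_left=-1, h_right=1, diff=2 [FAIL (|-1-1|=2 > 1)], height=2
  node 31: h_left=1, h_right=2, diff=1 [OK], height=3
  node 4: h_left=0, h_right=3, diff=3 [FAIL (|0-3|=3 > 1)], height=4
Node 34 violates the condition: |-1 - 1| = 2 > 1.
Result: Not balanced


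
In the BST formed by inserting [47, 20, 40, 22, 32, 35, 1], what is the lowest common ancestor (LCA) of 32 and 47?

Tree insertion order: [47, 20, 40, 22, 32, 35, 1]
Tree (level-order array): [47, 20, None, 1, 40, None, None, 22, None, None, 32, None, 35]
In a BST, the LCA of p=32, q=47 is the first node v on the
root-to-leaf path with p <= v <= q (go left if both < v, right if both > v).
Walk from root:
  at 47: 32 <= 47 <= 47, this is the LCA
LCA = 47


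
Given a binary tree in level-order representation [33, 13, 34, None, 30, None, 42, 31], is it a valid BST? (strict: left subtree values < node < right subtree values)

Level-order array: [33, 13, 34, None, 30, None, 42, 31]
Validate using subtree bounds (lo, hi): at each node, require lo < value < hi,
then recurse left with hi=value and right with lo=value.
Preorder trace (stopping at first violation):
  at node 33 with bounds (-inf, +inf): OK
  at node 13 with bounds (-inf, 33): OK
  at node 30 with bounds (13, 33): OK
  at node 31 with bounds (13, 30): VIOLATION
Node 31 violates its bound: not (13 < 31 < 30).
Result: Not a valid BST


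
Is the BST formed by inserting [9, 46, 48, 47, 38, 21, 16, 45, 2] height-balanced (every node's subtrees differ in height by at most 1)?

Tree (level-order array): [9, 2, 46, None, None, 38, 48, 21, 45, 47, None, 16]
Definition: a tree is height-balanced if, at every node, |h(left) - h(right)| <= 1 (empty subtree has height -1).
Bottom-up per-node check:
  node 2: h_left=-1, h_right=-1, diff=0 [OK], height=0
  node 16: h_left=-1, h_right=-1, diff=0 [OK], height=0
  node 21: h_left=0, h_right=-1, diff=1 [OK], height=1
  node 45: h_left=-1, h_right=-1, diff=0 [OK], height=0
  node 38: h_left=1, h_right=0, diff=1 [OK], height=2
  node 47: h_left=-1, h_right=-1, diff=0 [OK], height=0
  node 48: h_left=0, h_right=-1, diff=1 [OK], height=1
  node 46: h_left=2, h_right=1, diff=1 [OK], height=3
  node 9: h_left=0, h_right=3, diff=3 [FAIL (|0-3|=3 > 1)], height=4
Node 9 violates the condition: |0 - 3| = 3 > 1.
Result: Not balanced


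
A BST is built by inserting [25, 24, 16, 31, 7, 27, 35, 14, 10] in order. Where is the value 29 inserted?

Starting tree (level order): [25, 24, 31, 16, None, 27, 35, 7, None, None, None, None, None, None, 14, 10]
Insertion path: 25 -> 31 -> 27
Result: insert 29 as right child of 27
Final tree (level order): [25, 24, 31, 16, None, 27, 35, 7, None, None, 29, None, None, None, 14, None, None, 10]


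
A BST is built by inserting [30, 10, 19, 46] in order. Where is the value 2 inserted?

Starting tree (level order): [30, 10, 46, None, 19]
Insertion path: 30 -> 10
Result: insert 2 as left child of 10
Final tree (level order): [30, 10, 46, 2, 19]


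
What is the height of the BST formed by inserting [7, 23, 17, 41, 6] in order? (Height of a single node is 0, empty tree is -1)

Insertion order: [7, 23, 17, 41, 6]
Tree (level-order array): [7, 6, 23, None, None, 17, 41]
Compute height bottom-up (empty subtree = -1):
  height(6) = 1 + max(-1, -1) = 0
  height(17) = 1 + max(-1, -1) = 0
  height(41) = 1 + max(-1, -1) = 0
  height(23) = 1 + max(0, 0) = 1
  height(7) = 1 + max(0, 1) = 2
Height = 2


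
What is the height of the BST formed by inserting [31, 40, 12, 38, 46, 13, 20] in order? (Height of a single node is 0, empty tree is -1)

Insertion order: [31, 40, 12, 38, 46, 13, 20]
Tree (level-order array): [31, 12, 40, None, 13, 38, 46, None, 20]
Compute height bottom-up (empty subtree = -1):
  height(20) = 1 + max(-1, -1) = 0
  height(13) = 1 + max(-1, 0) = 1
  height(12) = 1 + max(-1, 1) = 2
  height(38) = 1 + max(-1, -1) = 0
  height(46) = 1 + max(-1, -1) = 0
  height(40) = 1 + max(0, 0) = 1
  height(31) = 1 + max(2, 1) = 3
Height = 3


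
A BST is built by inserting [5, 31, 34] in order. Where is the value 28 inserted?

Starting tree (level order): [5, None, 31, None, 34]
Insertion path: 5 -> 31
Result: insert 28 as left child of 31
Final tree (level order): [5, None, 31, 28, 34]


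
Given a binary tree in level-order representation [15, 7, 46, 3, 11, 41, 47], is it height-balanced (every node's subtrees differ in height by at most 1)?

Tree (level-order array): [15, 7, 46, 3, 11, 41, 47]
Definition: a tree is height-balanced if, at every node, |h(left) - h(right)| <= 1 (empty subtree has height -1).
Bottom-up per-node check:
  node 3: h_left=-1, h_right=-1, diff=0 [OK], height=0
  node 11: h_left=-1, h_right=-1, diff=0 [OK], height=0
  node 7: h_left=0, h_right=0, diff=0 [OK], height=1
  node 41: h_left=-1, h_right=-1, diff=0 [OK], height=0
  node 47: h_left=-1, h_right=-1, diff=0 [OK], height=0
  node 46: h_left=0, h_right=0, diff=0 [OK], height=1
  node 15: h_left=1, h_right=1, diff=0 [OK], height=2
All nodes satisfy the balance condition.
Result: Balanced


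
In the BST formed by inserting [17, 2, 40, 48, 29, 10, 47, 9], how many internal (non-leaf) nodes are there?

Tree built from: [17, 2, 40, 48, 29, 10, 47, 9]
Tree (level-order array): [17, 2, 40, None, 10, 29, 48, 9, None, None, None, 47]
Rule: An internal node has at least one child.
Per-node child counts:
  node 17: 2 child(ren)
  node 2: 1 child(ren)
  node 10: 1 child(ren)
  node 9: 0 child(ren)
  node 40: 2 child(ren)
  node 29: 0 child(ren)
  node 48: 1 child(ren)
  node 47: 0 child(ren)
Matching nodes: [17, 2, 10, 40, 48]
Count of internal (non-leaf) nodes: 5


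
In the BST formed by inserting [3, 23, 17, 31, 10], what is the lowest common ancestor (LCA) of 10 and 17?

Tree insertion order: [3, 23, 17, 31, 10]
Tree (level-order array): [3, None, 23, 17, 31, 10]
In a BST, the LCA of p=10, q=17 is the first node v on the
root-to-leaf path with p <= v <= q (go left if both < v, right if both > v).
Walk from root:
  at 3: both 10 and 17 > 3, go right
  at 23: both 10 and 17 < 23, go left
  at 17: 10 <= 17 <= 17, this is the LCA
LCA = 17


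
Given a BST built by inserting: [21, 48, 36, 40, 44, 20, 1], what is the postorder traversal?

Tree insertion order: [21, 48, 36, 40, 44, 20, 1]
Tree (level-order array): [21, 20, 48, 1, None, 36, None, None, None, None, 40, None, 44]
Postorder traversal: [1, 20, 44, 40, 36, 48, 21]


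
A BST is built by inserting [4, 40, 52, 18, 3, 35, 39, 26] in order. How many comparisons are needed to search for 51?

Search path for 51: 4 -> 40 -> 52
Found: False
Comparisons: 3


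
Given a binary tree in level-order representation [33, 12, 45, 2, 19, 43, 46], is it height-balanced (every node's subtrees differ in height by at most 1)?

Tree (level-order array): [33, 12, 45, 2, 19, 43, 46]
Definition: a tree is height-balanced if, at every node, |h(left) - h(right)| <= 1 (empty subtree has height -1).
Bottom-up per-node check:
  node 2: h_left=-1, h_right=-1, diff=0 [OK], height=0
  node 19: h_left=-1, h_right=-1, diff=0 [OK], height=0
  node 12: h_left=0, h_right=0, diff=0 [OK], height=1
  node 43: h_left=-1, h_right=-1, diff=0 [OK], height=0
  node 46: h_left=-1, h_right=-1, diff=0 [OK], height=0
  node 45: h_left=0, h_right=0, diff=0 [OK], height=1
  node 33: h_left=1, h_right=1, diff=0 [OK], height=2
All nodes satisfy the balance condition.
Result: Balanced


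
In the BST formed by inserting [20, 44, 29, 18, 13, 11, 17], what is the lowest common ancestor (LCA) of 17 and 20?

Tree insertion order: [20, 44, 29, 18, 13, 11, 17]
Tree (level-order array): [20, 18, 44, 13, None, 29, None, 11, 17]
In a BST, the LCA of p=17, q=20 is the first node v on the
root-to-leaf path with p <= v <= q (go left if both < v, right if both > v).
Walk from root:
  at 20: 17 <= 20 <= 20, this is the LCA
LCA = 20


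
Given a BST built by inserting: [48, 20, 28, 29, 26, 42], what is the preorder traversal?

Tree insertion order: [48, 20, 28, 29, 26, 42]
Tree (level-order array): [48, 20, None, None, 28, 26, 29, None, None, None, 42]
Preorder traversal: [48, 20, 28, 26, 29, 42]


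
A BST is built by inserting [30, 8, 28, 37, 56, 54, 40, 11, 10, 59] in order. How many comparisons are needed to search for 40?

Search path for 40: 30 -> 37 -> 56 -> 54 -> 40
Found: True
Comparisons: 5


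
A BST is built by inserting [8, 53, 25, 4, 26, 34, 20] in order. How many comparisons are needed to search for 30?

Search path for 30: 8 -> 53 -> 25 -> 26 -> 34
Found: False
Comparisons: 5


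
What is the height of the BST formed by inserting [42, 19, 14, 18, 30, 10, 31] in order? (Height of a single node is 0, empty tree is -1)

Insertion order: [42, 19, 14, 18, 30, 10, 31]
Tree (level-order array): [42, 19, None, 14, 30, 10, 18, None, 31]
Compute height bottom-up (empty subtree = -1):
  height(10) = 1 + max(-1, -1) = 0
  height(18) = 1 + max(-1, -1) = 0
  height(14) = 1 + max(0, 0) = 1
  height(31) = 1 + max(-1, -1) = 0
  height(30) = 1 + max(-1, 0) = 1
  height(19) = 1 + max(1, 1) = 2
  height(42) = 1 + max(2, -1) = 3
Height = 3


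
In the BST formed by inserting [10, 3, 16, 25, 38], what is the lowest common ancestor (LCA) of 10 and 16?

Tree insertion order: [10, 3, 16, 25, 38]
Tree (level-order array): [10, 3, 16, None, None, None, 25, None, 38]
In a BST, the LCA of p=10, q=16 is the first node v on the
root-to-leaf path with p <= v <= q (go left if both < v, right if both > v).
Walk from root:
  at 10: 10 <= 10 <= 16, this is the LCA
LCA = 10


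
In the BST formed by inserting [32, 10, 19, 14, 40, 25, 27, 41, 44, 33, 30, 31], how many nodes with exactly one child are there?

Tree built from: [32, 10, 19, 14, 40, 25, 27, 41, 44, 33, 30, 31]
Tree (level-order array): [32, 10, 40, None, 19, 33, 41, 14, 25, None, None, None, 44, None, None, None, 27, None, None, None, 30, None, 31]
Rule: These are nodes with exactly 1 non-null child.
Per-node child counts:
  node 32: 2 child(ren)
  node 10: 1 child(ren)
  node 19: 2 child(ren)
  node 14: 0 child(ren)
  node 25: 1 child(ren)
  node 27: 1 child(ren)
  node 30: 1 child(ren)
  node 31: 0 child(ren)
  node 40: 2 child(ren)
  node 33: 0 child(ren)
  node 41: 1 child(ren)
  node 44: 0 child(ren)
Matching nodes: [10, 25, 27, 30, 41]
Count of nodes with exactly one child: 5


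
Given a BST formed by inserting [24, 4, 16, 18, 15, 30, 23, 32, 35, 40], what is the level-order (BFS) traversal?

Tree insertion order: [24, 4, 16, 18, 15, 30, 23, 32, 35, 40]
Tree (level-order array): [24, 4, 30, None, 16, None, 32, 15, 18, None, 35, None, None, None, 23, None, 40]
BFS from the root, enqueuing left then right child of each popped node:
  queue [24] -> pop 24, enqueue [4, 30], visited so far: [24]
  queue [4, 30] -> pop 4, enqueue [16], visited so far: [24, 4]
  queue [30, 16] -> pop 30, enqueue [32], visited so far: [24, 4, 30]
  queue [16, 32] -> pop 16, enqueue [15, 18], visited so far: [24, 4, 30, 16]
  queue [32, 15, 18] -> pop 32, enqueue [35], visited so far: [24, 4, 30, 16, 32]
  queue [15, 18, 35] -> pop 15, enqueue [none], visited so far: [24, 4, 30, 16, 32, 15]
  queue [18, 35] -> pop 18, enqueue [23], visited so far: [24, 4, 30, 16, 32, 15, 18]
  queue [35, 23] -> pop 35, enqueue [40], visited so far: [24, 4, 30, 16, 32, 15, 18, 35]
  queue [23, 40] -> pop 23, enqueue [none], visited so far: [24, 4, 30, 16, 32, 15, 18, 35, 23]
  queue [40] -> pop 40, enqueue [none], visited so far: [24, 4, 30, 16, 32, 15, 18, 35, 23, 40]
Result: [24, 4, 30, 16, 32, 15, 18, 35, 23, 40]


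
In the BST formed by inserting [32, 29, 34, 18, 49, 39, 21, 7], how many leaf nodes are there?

Tree built from: [32, 29, 34, 18, 49, 39, 21, 7]
Tree (level-order array): [32, 29, 34, 18, None, None, 49, 7, 21, 39]
Rule: A leaf has 0 children.
Per-node child counts:
  node 32: 2 child(ren)
  node 29: 1 child(ren)
  node 18: 2 child(ren)
  node 7: 0 child(ren)
  node 21: 0 child(ren)
  node 34: 1 child(ren)
  node 49: 1 child(ren)
  node 39: 0 child(ren)
Matching nodes: [7, 21, 39]
Count of leaf nodes: 3


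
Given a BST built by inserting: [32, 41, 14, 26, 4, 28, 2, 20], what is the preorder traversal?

Tree insertion order: [32, 41, 14, 26, 4, 28, 2, 20]
Tree (level-order array): [32, 14, 41, 4, 26, None, None, 2, None, 20, 28]
Preorder traversal: [32, 14, 4, 2, 26, 20, 28, 41]


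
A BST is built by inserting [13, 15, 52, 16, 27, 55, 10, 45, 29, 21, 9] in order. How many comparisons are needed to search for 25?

Search path for 25: 13 -> 15 -> 52 -> 16 -> 27 -> 21
Found: False
Comparisons: 6


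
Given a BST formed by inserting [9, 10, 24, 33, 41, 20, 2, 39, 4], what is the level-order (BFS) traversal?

Tree insertion order: [9, 10, 24, 33, 41, 20, 2, 39, 4]
Tree (level-order array): [9, 2, 10, None, 4, None, 24, None, None, 20, 33, None, None, None, 41, 39]
BFS from the root, enqueuing left then right child of each popped node:
  queue [9] -> pop 9, enqueue [2, 10], visited so far: [9]
  queue [2, 10] -> pop 2, enqueue [4], visited so far: [9, 2]
  queue [10, 4] -> pop 10, enqueue [24], visited so far: [9, 2, 10]
  queue [4, 24] -> pop 4, enqueue [none], visited so far: [9, 2, 10, 4]
  queue [24] -> pop 24, enqueue [20, 33], visited so far: [9, 2, 10, 4, 24]
  queue [20, 33] -> pop 20, enqueue [none], visited so far: [9, 2, 10, 4, 24, 20]
  queue [33] -> pop 33, enqueue [41], visited so far: [9, 2, 10, 4, 24, 20, 33]
  queue [41] -> pop 41, enqueue [39], visited so far: [9, 2, 10, 4, 24, 20, 33, 41]
  queue [39] -> pop 39, enqueue [none], visited so far: [9, 2, 10, 4, 24, 20, 33, 41, 39]
Result: [9, 2, 10, 4, 24, 20, 33, 41, 39]


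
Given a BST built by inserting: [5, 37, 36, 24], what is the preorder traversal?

Tree insertion order: [5, 37, 36, 24]
Tree (level-order array): [5, None, 37, 36, None, 24]
Preorder traversal: [5, 37, 36, 24]


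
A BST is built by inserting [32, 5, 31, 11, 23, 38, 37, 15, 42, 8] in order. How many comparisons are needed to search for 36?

Search path for 36: 32 -> 38 -> 37
Found: False
Comparisons: 3


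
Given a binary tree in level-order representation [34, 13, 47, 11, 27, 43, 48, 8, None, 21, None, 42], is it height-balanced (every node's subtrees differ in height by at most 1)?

Tree (level-order array): [34, 13, 47, 11, 27, 43, 48, 8, None, 21, None, 42]
Definition: a tree is height-balanced if, at every node, |h(left) - h(right)| <= 1 (empty subtree has height -1).
Bottom-up per-node check:
  node 8: h_left=-1, h_right=-1, diff=0 [OK], height=0
  node 11: h_left=0, h_right=-1, diff=1 [OK], height=1
  node 21: h_left=-1, h_right=-1, diff=0 [OK], height=0
  node 27: h_left=0, h_right=-1, diff=1 [OK], height=1
  node 13: h_left=1, h_right=1, diff=0 [OK], height=2
  node 42: h_left=-1, h_right=-1, diff=0 [OK], height=0
  node 43: h_left=0, h_right=-1, diff=1 [OK], height=1
  node 48: h_left=-1, h_right=-1, diff=0 [OK], height=0
  node 47: h_left=1, h_right=0, diff=1 [OK], height=2
  node 34: h_left=2, h_right=2, diff=0 [OK], height=3
All nodes satisfy the balance condition.
Result: Balanced
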